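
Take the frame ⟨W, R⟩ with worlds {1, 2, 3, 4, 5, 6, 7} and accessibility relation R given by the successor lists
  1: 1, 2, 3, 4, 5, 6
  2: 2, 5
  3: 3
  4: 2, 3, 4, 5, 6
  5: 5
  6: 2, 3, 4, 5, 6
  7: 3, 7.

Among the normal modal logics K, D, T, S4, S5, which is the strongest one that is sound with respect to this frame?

Serial (axiom D): yes — every world has a successor (e.g. 1 R 1).
Reflexive (axiom T): yes — every world is R-related to itself.
Transitive (axiom 4): yes — every two-step R-path is closed by a direct edge.
Euclidean (axiom 5): no — 1 R 2 and 1 R 3, but not 2 R 3.
So F validates K, D, T, S4; S5 would additionally require R to be Euclidean. The strongest is S4.

S4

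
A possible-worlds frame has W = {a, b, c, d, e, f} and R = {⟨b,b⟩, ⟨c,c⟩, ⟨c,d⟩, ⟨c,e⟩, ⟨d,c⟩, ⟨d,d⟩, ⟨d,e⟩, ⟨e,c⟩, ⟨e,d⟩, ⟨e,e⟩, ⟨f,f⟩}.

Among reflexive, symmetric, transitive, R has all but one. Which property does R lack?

reflexive

Reflexive: no — a is not related to itself.
Symmetric: yes — every pair in R has its reverse in R.
Transitive: yes — every two-step R-path is closed by a direct edge.
Only reflexive fails.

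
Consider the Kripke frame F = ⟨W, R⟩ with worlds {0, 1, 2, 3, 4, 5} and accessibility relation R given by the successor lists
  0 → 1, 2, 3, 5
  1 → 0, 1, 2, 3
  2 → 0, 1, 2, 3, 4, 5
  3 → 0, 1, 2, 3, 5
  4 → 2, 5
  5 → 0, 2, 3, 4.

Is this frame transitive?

No

Transitive: no — 0 R 2 and 2 R 4, but not 0 R 4.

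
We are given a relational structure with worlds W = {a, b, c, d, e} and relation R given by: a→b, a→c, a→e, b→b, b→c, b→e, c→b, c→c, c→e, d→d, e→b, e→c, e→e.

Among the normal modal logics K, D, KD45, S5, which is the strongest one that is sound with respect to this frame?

Serial (axiom D): yes — every world has a successor (e.g. a R b).
Euclidean (axiom 5): yes — any two successors of a common world are R-related.
Transitive (axiom 4): yes — every two-step R-path is closed by a direct edge.
Reflexive (axiom T): no — a is not related to itself.
So F validates K, D, KD45; S5 would additionally require R to be reflexive. The strongest is KD45.

KD45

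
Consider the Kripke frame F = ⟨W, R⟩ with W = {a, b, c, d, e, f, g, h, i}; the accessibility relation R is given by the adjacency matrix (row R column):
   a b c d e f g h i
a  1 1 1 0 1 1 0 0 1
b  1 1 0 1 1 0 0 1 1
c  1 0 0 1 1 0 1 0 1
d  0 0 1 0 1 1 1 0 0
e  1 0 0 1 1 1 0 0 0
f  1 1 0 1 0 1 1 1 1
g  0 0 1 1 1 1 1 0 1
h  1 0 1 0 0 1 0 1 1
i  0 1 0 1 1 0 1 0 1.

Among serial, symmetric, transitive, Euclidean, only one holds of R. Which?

Serial: yes — every world has a successor (e.g. a R a).
Symmetric: no — a R i but not i R a.
Transitive: no — a R b and b R d, but not a R d.
Euclidean: no — a R b and a R c, but not b R c.
Only serial holds.

serial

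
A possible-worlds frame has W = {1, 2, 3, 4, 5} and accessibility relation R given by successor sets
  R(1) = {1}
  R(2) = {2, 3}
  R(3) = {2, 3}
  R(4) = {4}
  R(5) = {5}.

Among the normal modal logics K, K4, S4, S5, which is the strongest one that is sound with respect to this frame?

S5

Transitive (axiom 4): yes — every two-step R-path is closed by a direct edge.
Reflexive (axiom T): yes — every world is R-related to itself.
Euclidean (axiom 5): yes — any two successors of a common world are R-related.
So F validates K, K4, S4, S5. The strongest is S5.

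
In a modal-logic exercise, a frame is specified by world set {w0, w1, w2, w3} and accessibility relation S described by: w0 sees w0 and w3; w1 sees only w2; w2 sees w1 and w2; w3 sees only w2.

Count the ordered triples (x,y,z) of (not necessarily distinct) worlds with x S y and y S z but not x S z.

3

Enumerating: (w0,w3,w2), (w1,w2,w1), (w3,w2,w1).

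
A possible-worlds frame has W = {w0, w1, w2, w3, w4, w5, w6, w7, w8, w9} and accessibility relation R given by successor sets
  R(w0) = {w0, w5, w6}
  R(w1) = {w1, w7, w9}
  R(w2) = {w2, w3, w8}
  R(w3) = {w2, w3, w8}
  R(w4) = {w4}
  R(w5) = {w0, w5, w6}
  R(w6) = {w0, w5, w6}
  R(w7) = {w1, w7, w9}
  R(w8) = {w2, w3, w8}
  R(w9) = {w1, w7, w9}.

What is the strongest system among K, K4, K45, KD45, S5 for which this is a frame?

S5

Transitive (axiom 4): yes — every two-step R-path is closed by a direct edge.
Euclidean (axiom 5): yes — any two successors of a common world are R-related.
Serial (axiom D): yes — every world has a successor (e.g. w0 R w0).
Reflexive (axiom T): yes — every world is R-related to itself.
So F validates K, K4, K45, KD45, S5. The strongest is S5.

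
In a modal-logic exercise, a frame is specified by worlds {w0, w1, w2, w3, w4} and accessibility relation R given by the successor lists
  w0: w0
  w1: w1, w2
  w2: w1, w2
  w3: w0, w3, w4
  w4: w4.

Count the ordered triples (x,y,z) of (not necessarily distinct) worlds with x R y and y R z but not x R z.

R is transitive; there are no such tuples.

0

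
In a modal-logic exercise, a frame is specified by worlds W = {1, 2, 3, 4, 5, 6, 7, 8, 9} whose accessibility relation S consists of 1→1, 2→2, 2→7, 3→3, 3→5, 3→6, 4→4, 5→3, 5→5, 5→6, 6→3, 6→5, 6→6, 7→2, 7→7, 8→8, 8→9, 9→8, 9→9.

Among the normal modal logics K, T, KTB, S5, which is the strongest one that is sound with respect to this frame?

S5

Reflexive (axiom T): yes — every world is S-related to itself.
Symmetric (axiom B): yes — every pair in S has its reverse in S.
Euclidean (axiom 5): yes — any two successors of a common world are S-related.
So F validates K, T, KTB, S5. The strongest is S5.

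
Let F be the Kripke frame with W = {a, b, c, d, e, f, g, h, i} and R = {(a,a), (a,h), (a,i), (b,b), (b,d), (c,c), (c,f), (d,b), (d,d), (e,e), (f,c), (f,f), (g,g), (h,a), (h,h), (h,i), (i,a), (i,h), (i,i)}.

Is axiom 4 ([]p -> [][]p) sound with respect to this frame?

Axiom 4 corresponds to the accessibility relation being transitive.
Transitive: yes — every two-step R-path is closed by a direct edge.

Yes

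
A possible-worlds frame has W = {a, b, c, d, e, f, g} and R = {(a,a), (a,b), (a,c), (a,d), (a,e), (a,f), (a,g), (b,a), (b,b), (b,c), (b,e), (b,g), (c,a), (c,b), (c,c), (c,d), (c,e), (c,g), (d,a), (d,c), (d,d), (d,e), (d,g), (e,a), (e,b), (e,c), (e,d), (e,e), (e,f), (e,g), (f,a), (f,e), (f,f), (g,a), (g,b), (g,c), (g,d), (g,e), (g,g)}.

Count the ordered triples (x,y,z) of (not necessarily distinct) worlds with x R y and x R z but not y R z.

24

Enumerating: (a,b,d), (a,b,f), (a,c,f), (a,d,b), (a,d,f), (a,f,b), (a,f,c), (a,f,d), (a,f,g), (a,g,f), (c,b,d), (c,d,b), … and 12 more.
Total: 24.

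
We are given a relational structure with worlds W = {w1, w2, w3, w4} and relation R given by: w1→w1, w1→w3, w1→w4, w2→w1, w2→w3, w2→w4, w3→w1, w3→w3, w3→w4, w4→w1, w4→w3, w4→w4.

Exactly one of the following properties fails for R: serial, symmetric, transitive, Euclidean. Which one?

Serial: yes — every world has a successor (e.g. w1 R w1).
Symmetric: no — w2 R w1 but not w1 R w2.
Transitive: yes — every two-step R-path is closed by a direct edge.
Euclidean: yes — any two successors of a common world are R-related.
Only symmetric fails.

symmetric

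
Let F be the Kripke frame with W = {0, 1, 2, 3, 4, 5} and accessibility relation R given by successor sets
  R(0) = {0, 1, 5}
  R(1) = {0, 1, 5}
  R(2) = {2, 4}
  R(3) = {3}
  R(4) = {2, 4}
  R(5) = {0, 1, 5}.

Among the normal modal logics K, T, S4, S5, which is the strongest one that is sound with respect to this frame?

Reflexive (axiom T): yes — every world is R-related to itself.
Transitive (axiom 4): yes — every two-step R-path is closed by a direct edge.
Euclidean (axiom 5): yes — any two successors of a common world are R-related.
So F validates K, T, S4, S5. The strongest is S5.

S5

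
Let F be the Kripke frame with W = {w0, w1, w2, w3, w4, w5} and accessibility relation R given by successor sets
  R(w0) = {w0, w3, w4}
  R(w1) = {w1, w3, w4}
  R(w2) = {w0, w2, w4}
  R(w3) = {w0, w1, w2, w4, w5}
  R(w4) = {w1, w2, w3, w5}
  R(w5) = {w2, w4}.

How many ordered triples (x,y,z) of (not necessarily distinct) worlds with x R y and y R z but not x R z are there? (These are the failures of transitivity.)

Enumerating: (w0,w3,w1), (w0,w3,w2), (w0,w3,w5), (w0,w4,w1), (w0,w4,w2), (w0,w4,w5), (w1,w3,w0), (w1,w3,w2), (w1,w3,w5), (w1,w4,w2), (w1,w4,w5), (w2,w0,w3), … and 16 more.
Total: 28.

28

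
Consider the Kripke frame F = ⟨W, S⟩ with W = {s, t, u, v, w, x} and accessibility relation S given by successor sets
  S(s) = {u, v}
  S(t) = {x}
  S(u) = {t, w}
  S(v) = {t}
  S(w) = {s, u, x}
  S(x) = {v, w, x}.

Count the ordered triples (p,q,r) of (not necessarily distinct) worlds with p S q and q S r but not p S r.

18

Enumerating: (s,u,t), (s,u,w), (s,v,t), (t,x,v), (t,x,w), (u,t,x), (u,w,s), (u,w,u), (u,w,x), (v,t,x), (w,s,v), (w,u,t), (w,u,w), (w,x,v), (w,x,w), (x,v,t), (x,w,s), (x,w,u).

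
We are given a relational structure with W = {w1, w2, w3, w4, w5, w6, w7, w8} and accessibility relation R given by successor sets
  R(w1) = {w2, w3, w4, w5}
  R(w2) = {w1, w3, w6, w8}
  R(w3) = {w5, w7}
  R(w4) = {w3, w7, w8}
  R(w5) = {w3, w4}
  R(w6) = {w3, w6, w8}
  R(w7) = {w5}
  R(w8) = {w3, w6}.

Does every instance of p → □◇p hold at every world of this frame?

Axiom B corresponds to the accessibility relation being symmetric.
Symmetric: no — w1 R w3 but not w3 R w1.

No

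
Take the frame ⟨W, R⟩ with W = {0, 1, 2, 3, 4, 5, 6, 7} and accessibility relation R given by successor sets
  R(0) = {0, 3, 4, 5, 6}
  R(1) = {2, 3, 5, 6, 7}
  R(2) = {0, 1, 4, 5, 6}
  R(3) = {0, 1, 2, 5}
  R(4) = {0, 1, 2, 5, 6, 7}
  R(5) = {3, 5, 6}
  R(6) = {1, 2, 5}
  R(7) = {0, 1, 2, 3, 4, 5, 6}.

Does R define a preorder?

No

Reflexive: no — 1 is not related to itself.
Transitive: no — 0 R 3 and 3 R 1, but not 0 R 1.
So R is not a preorder.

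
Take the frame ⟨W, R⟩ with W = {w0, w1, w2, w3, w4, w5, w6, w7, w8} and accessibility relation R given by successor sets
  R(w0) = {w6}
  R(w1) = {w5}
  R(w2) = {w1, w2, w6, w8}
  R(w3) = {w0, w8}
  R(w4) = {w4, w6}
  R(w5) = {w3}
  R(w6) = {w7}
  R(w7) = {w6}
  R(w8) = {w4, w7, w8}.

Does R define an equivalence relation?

No

Reflexive: no — w0 is not related to itself.
Symmetric: no — w0 R w6 but not w6 R w0.
Transitive: no — w0 R w6 and w6 R w7, but not w0 R w7.
So R is not an equivalence relation.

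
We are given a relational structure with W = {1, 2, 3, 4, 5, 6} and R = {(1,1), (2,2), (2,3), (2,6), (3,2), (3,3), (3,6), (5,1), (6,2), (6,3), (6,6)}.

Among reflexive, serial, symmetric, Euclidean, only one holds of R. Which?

Reflexive: no — 4 is not related to itself.
Serial: no — 4 has no R-successor.
Symmetric: no — 5 R 1 but not 1 R 5.
Euclidean: yes — any two successors of a common world are R-related.
Only Euclidean holds.

Euclidean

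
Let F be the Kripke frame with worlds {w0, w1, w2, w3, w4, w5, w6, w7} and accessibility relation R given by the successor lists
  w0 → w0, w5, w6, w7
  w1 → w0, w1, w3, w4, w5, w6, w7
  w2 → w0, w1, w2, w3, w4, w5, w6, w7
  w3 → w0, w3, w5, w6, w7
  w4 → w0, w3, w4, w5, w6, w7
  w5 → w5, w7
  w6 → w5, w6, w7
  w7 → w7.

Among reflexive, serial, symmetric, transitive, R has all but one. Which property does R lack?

Reflexive: yes — every world is R-related to itself.
Serial: yes — every world has a successor (e.g. w0 R w0).
Symmetric: no — w0 R w5 but not w5 R w0.
Transitive: yes — every two-step R-path is closed by a direct edge.
Only symmetric fails.

symmetric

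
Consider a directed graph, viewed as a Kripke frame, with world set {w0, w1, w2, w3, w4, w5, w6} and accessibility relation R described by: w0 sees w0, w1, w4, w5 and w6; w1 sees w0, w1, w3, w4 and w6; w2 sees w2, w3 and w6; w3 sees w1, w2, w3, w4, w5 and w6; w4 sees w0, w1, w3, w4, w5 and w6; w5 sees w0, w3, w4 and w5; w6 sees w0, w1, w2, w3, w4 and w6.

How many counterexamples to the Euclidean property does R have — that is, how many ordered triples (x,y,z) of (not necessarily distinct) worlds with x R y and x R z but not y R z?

32

Enumerating: (w0,w1,w5), (w0,w5,w1), (w0,w5,w6), (w0,w6,w5), (w1,w0,w3), (w1,w3,w0), (w3,w1,w2), (w3,w1,w5), (w3,w2,w1), (w3,w2,w4), (w3,w2,w5), (w3,w4,w2), … and 20 more.
Total: 32.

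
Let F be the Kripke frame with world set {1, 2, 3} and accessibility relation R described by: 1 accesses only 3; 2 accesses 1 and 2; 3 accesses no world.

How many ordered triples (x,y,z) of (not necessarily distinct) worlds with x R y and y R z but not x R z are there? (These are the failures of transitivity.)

1

Enumerating: (2,1,3).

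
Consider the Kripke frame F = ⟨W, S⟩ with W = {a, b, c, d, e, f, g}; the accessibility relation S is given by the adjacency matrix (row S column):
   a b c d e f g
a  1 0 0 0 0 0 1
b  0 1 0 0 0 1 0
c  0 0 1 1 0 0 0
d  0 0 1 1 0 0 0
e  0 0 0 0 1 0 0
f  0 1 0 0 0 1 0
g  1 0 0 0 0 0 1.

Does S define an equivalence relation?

Reflexive: yes — every world is S-related to itself.
Symmetric: yes — every pair in S has its reverse in S.
Transitive: yes — every two-step S-path is closed by a direct edge.
So S is an equivalence relation.

Yes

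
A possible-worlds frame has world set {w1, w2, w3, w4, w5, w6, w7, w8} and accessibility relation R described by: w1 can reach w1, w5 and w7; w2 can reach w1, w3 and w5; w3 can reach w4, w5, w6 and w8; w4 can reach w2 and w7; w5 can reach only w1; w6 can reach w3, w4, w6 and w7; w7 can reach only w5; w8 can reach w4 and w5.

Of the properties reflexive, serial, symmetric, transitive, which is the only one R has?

Reflexive: no — w2 is not related to itself.
Serial: yes — every world has a successor (e.g. w1 R w1).
Symmetric: no — w1 R w7 but not w7 R w1.
Transitive: no — w2 R w1 and w1 R w7, but not w2 R w7.
Only serial holds.

serial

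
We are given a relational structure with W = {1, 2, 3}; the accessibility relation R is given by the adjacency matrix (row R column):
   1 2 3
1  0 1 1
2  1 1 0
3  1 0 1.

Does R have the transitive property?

Transitive: no — 2 R 1 and 1 R 3, but not 2 R 3.

No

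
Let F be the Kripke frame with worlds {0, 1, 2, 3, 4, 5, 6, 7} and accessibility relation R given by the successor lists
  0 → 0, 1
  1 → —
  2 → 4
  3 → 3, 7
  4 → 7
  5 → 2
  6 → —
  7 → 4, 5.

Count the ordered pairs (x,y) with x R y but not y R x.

Enumerating: (0,1), (2,4), (3,7), (5,2), (7,5).

5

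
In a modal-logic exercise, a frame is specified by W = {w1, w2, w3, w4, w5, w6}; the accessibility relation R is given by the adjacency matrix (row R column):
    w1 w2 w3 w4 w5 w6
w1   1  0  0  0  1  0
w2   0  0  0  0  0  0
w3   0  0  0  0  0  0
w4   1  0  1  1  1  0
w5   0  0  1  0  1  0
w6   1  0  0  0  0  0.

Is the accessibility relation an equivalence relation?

No

Reflexive: no — w2 is not related to itself.
Symmetric: no — w1 R w5 but not w5 R w1.
Transitive: no — w1 R w5 and w5 R w3, but not w1 R w3.
So R is not an equivalence relation.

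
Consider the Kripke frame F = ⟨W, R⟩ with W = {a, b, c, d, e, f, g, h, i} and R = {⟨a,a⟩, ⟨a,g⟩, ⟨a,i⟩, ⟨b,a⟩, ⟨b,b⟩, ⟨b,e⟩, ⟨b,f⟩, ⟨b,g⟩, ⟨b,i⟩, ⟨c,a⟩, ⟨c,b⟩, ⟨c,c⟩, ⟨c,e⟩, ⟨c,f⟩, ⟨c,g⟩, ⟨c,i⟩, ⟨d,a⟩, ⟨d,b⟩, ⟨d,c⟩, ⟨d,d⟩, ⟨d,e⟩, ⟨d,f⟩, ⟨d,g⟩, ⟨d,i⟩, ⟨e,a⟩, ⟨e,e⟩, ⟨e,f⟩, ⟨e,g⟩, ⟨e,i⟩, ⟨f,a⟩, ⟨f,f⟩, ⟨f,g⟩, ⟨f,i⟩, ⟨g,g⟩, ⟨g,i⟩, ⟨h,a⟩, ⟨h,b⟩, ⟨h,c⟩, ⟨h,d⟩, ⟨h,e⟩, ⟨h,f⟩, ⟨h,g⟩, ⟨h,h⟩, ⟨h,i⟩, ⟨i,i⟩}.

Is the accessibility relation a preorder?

Yes

Reflexive: yes — every world is R-related to itself.
Transitive: yes — every two-step R-path is closed by a direct edge.
So R is a preorder.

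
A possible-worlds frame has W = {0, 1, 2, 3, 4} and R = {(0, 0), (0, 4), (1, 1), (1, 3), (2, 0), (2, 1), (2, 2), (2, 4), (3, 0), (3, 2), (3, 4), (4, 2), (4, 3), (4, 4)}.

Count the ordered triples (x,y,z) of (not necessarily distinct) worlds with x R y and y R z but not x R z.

12

Enumerating: (0,4,2), (0,4,3), (1,3,0), (1,3,2), (1,3,4), (2,1,3), (2,4,3), (3,2,1), (3,4,3), (4,2,0), (4,2,1), (4,3,0).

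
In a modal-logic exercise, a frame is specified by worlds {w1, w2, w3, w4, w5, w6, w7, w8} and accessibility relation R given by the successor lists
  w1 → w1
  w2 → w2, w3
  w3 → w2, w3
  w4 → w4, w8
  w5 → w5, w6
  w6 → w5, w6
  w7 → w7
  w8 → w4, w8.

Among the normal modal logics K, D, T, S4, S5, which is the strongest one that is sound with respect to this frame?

Serial (axiom D): yes — every world has a successor (e.g. w1 R w1).
Reflexive (axiom T): yes — every world is R-related to itself.
Transitive (axiom 4): yes — every two-step R-path is closed by a direct edge.
Euclidean (axiom 5): yes — any two successors of a common world are R-related.
So F validates K, D, T, S4, S5. The strongest is S5.

S5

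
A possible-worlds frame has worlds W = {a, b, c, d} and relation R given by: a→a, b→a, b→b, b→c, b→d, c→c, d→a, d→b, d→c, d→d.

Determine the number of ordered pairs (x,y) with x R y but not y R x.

4

Enumerating: (b,a), (b,c), (d,a), (d,c).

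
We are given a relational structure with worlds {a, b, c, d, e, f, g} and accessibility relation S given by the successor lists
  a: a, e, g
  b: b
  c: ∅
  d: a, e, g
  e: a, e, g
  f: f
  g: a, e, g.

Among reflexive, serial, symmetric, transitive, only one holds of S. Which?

Reflexive: no — c is not related to itself.
Serial: no — c has no S-successor.
Symmetric: no — d S a but not a S d.
Transitive: yes — every two-step S-path is closed by a direct edge.
Only transitive holds.

transitive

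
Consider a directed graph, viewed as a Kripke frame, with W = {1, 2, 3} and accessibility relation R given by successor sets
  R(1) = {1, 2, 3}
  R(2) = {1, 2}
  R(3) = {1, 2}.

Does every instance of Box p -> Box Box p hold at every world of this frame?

Axiom 4 corresponds to the accessibility relation being transitive.
Transitive: no — 2 R 1 and 1 R 3, but not 2 R 3.

No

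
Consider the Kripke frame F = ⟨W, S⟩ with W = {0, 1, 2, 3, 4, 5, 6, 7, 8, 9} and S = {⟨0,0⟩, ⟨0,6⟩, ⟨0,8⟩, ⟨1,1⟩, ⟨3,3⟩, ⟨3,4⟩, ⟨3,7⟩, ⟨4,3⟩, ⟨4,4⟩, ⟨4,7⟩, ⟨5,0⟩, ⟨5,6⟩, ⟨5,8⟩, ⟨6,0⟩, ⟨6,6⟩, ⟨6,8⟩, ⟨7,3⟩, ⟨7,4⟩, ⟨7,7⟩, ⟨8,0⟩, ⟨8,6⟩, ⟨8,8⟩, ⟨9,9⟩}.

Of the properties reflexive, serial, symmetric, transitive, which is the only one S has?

Reflexive: no — 2 is not related to itself.
Serial: no — 2 has no S-successor.
Symmetric: no — 5 S 0 but not 0 S 5.
Transitive: yes — every two-step S-path is closed by a direct edge.
Only transitive holds.

transitive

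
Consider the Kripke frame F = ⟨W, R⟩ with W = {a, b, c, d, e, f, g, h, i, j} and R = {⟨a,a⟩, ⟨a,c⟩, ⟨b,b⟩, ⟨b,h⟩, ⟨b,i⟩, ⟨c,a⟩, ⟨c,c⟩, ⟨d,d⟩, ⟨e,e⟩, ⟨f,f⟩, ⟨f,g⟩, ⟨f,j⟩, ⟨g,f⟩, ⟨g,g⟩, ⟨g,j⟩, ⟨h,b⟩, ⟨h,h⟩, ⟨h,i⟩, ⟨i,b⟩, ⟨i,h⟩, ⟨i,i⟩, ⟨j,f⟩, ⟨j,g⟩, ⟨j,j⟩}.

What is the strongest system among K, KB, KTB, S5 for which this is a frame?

Symmetric (axiom B): yes — every pair in R has its reverse in R.
Reflexive (axiom T): yes — every world is R-related to itself.
Euclidean (axiom 5): yes — any two successors of a common world are R-related.
So F validates K, KB, KTB, S5. The strongest is S5.

S5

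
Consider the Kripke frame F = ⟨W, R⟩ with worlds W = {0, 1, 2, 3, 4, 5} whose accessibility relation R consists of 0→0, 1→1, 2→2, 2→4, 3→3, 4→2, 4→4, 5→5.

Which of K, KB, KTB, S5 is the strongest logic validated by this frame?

Symmetric (axiom B): yes — every pair in R has its reverse in R.
Reflexive (axiom T): yes — every world is R-related to itself.
Euclidean (axiom 5): yes — any two successors of a common world are R-related.
So F validates K, KB, KTB, S5. The strongest is S5.

S5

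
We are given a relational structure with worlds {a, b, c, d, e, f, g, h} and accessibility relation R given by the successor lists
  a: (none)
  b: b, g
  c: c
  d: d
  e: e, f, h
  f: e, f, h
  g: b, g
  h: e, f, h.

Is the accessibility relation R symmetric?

Yes

Symmetric: yes — every pair in R has its reverse in R.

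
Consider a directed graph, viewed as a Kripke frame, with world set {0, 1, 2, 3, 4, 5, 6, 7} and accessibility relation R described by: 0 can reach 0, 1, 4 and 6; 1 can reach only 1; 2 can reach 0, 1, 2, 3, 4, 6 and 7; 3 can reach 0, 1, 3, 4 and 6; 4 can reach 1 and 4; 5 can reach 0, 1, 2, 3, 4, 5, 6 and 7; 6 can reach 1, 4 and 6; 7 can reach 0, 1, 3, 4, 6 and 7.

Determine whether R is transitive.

Transitive: yes — every two-step R-path is closed by a direct edge.

Yes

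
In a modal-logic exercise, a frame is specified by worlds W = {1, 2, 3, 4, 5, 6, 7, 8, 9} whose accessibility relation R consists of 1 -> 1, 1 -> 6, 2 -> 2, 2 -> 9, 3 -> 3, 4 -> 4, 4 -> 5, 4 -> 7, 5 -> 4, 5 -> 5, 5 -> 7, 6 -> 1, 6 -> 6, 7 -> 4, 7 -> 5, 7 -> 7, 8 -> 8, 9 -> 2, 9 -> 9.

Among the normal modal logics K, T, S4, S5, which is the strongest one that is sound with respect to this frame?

S5

Reflexive (axiom T): yes — every world is R-related to itself.
Transitive (axiom 4): yes — every two-step R-path is closed by a direct edge.
Euclidean (axiom 5): yes — any two successors of a common world are R-related.
So F validates K, T, S4, S5. The strongest is S5.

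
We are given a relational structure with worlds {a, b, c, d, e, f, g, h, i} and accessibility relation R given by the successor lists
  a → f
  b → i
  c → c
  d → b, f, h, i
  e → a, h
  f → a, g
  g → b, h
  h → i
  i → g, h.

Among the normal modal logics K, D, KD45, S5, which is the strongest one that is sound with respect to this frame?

Serial (axiom D): yes — every world has a successor (e.g. a R f).
Euclidean (axiom 5): no — d R b and d R f, but not b R f.
Transitive (axiom 4): no — a R f and f R g, but not a R g.
Reflexive (axiom T): no — a is not related to itself.
So F validates K, D; KD45 would additionally require R to be Euclidean and transitive. The strongest is D.

D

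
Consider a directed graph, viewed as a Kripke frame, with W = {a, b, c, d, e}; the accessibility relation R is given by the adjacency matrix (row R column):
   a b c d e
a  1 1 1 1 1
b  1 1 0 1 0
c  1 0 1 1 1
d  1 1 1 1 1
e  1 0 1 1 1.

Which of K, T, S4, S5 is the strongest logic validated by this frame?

T

Reflexive (axiom T): yes — every world is R-related to itself.
Transitive (axiom 4): no — b R a and a R c, but not b R c.
Euclidean (axiom 5): no — a R b and a R c, but not b R c.
So F validates K, T; S4 would additionally require R to be transitive. The strongest is T.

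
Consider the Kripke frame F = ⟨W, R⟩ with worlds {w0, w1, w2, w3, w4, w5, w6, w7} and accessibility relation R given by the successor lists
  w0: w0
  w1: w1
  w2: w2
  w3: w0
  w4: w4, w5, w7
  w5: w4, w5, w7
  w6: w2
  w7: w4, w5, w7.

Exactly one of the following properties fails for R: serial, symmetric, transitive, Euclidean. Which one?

Serial: yes — every world has a successor (e.g. w0 R w0).
Symmetric: no — w3 R w0 but not w0 R w3.
Transitive: yes — every two-step R-path is closed by a direct edge.
Euclidean: yes — any two successors of a common world are R-related.
Only symmetric fails.

symmetric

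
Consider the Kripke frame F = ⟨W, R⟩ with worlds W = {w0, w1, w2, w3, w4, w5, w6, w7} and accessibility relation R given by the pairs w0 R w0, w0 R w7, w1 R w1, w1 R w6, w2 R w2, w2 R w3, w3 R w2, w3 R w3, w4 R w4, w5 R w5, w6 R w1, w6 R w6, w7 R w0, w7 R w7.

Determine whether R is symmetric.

Symmetric: yes — every pair in R has its reverse in R.

Yes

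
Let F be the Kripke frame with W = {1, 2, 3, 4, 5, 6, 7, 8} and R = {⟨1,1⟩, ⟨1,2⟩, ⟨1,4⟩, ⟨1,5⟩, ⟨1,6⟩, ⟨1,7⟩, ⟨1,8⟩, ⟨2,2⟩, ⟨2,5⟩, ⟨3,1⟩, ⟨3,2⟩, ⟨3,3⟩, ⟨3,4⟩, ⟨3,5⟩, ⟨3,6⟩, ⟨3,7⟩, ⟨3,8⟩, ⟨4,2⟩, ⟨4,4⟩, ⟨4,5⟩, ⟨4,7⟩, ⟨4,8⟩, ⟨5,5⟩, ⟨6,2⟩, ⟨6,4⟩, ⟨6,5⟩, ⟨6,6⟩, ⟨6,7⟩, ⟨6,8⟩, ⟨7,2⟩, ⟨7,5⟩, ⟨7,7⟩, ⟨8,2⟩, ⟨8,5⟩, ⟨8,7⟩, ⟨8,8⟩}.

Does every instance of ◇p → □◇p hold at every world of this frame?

No

Axiom 5 corresponds to the accessibility relation being Euclidean.
Euclidean: no — 1 R 2 and 1 R 4, but not 2 R 4.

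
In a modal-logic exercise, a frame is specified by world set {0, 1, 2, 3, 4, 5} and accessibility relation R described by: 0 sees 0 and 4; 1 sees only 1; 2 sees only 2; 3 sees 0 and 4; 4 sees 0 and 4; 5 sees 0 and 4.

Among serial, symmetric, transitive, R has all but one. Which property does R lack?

Serial: yes — every world has a successor (e.g. 0 R 0).
Symmetric: no — 3 R 0 but not 0 R 3.
Transitive: yes — every two-step R-path is closed by a direct edge.
Only symmetric fails.

symmetric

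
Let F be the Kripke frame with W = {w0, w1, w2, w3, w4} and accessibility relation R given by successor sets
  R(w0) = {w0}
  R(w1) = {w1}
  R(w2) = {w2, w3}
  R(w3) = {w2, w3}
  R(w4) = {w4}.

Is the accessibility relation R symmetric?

Symmetric: yes — every pair in R has its reverse in R.

Yes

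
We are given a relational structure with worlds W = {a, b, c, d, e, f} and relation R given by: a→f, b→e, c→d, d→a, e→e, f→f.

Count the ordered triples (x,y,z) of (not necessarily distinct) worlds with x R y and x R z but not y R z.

Enumerating: (c,d,d), (d,a,a).

2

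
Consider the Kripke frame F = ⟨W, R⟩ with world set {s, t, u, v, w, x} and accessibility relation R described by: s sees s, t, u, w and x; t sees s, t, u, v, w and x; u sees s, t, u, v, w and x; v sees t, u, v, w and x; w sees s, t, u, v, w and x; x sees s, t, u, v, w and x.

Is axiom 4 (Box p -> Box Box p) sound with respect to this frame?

By correspondence theory, 4 is valid on a frame iff R is transitive.
Transitive: no — s R t and t R v, but not s R v.

No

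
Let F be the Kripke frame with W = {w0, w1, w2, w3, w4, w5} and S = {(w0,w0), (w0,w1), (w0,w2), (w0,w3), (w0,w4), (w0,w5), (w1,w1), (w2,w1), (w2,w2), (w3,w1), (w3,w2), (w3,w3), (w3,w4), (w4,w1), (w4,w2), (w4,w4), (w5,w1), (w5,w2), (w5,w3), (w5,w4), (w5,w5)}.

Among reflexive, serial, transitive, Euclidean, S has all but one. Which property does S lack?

Euclidean

Reflexive: yes — every world is S-related to itself.
Serial: yes — every world has a successor (e.g. w0 S w0).
Transitive: yes — every two-step S-path is closed by a direct edge.
Euclidean: no — w0 S w1 and w0 S w2, but not w1 S w2.
Only Euclidean fails.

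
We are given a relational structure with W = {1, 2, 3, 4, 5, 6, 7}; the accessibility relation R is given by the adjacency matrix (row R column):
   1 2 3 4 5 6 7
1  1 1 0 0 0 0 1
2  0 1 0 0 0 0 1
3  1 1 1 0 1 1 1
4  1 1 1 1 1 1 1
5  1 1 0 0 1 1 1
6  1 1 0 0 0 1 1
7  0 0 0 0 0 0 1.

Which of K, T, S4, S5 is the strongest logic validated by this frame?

S4

Reflexive (axiom T): yes — every world is R-related to itself.
Transitive (axiom 4): yes — every two-step R-path is closed by a direct edge.
Euclidean (axiom 5): no — 1 R 7 and 1 R 2, but not 7 R 2.
So F validates K, T, S4; S5 would additionally require R to be Euclidean. The strongest is S4.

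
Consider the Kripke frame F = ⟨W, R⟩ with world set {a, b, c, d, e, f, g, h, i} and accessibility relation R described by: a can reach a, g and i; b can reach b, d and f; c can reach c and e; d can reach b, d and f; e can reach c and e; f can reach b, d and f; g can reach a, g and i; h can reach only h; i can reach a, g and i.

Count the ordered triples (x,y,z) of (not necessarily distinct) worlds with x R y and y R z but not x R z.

0

R is transitive; there are no such tuples.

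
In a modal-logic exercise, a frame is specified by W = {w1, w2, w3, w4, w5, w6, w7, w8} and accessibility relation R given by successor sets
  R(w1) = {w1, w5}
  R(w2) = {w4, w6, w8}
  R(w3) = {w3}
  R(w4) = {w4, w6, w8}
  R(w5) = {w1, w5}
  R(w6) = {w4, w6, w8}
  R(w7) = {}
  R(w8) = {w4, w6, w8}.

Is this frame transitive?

Yes

Transitive: yes — every two-step R-path is closed by a direct edge.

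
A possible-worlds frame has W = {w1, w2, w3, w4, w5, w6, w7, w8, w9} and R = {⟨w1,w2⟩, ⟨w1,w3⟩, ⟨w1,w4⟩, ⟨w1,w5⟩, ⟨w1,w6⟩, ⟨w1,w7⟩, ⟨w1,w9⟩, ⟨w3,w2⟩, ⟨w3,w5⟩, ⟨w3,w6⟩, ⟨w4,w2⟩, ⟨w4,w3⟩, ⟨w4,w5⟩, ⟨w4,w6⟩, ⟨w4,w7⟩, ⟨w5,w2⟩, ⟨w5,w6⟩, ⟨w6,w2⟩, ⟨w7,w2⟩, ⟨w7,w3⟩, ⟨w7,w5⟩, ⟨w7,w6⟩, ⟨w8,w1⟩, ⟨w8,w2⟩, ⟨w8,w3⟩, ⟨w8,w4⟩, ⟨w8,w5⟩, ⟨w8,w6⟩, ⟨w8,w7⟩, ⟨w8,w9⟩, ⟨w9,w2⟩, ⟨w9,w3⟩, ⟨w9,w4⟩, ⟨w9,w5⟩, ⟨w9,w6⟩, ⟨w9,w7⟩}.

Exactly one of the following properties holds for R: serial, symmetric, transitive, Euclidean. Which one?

transitive

Serial: no — w2 has no R-successor.
Symmetric: no — w1 R w2 but not w2 R w1.
Transitive: yes — every two-step R-path is closed by a direct edge.
Euclidean: no — w1 R w2 and w1 R w3, but not w2 R w3.
Only transitive holds.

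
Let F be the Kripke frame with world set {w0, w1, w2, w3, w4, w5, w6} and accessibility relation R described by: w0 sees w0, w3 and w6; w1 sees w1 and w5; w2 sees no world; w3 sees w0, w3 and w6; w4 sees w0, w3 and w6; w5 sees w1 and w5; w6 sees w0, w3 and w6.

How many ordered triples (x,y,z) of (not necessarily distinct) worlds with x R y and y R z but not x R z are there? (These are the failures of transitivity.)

0

R is transitive; there are no such tuples.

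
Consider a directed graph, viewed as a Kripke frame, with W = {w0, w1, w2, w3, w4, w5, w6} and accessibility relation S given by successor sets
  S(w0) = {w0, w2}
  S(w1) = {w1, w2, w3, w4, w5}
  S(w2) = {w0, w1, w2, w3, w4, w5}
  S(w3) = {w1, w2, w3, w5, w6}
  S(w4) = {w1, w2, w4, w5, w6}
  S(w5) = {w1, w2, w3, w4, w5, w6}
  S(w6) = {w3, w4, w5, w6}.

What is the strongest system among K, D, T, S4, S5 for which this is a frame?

T

Serial (axiom D): yes — every world has a successor (e.g. w0 S w0).
Reflexive (axiom T): yes — every world is S-related to itself.
Transitive (axiom 4): no — w0 S w2 and w2 S w1, but not w0 S w1.
Euclidean (axiom 5): no — w1 S w3 and w1 S w4, but not w3 S w4.
So F validates K, D, T; S4 would additionally require S to be transitive. The strongest is T.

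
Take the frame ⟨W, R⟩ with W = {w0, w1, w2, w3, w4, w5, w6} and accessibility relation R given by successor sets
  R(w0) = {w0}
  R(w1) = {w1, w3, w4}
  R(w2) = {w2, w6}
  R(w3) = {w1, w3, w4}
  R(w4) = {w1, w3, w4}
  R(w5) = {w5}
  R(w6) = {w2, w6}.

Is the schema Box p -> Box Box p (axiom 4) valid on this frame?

By correspondence theory, 4 is valid on a frame iff R is transitive.
Transitive: yes — every two-step R-path is closed by a direct edge.

Yes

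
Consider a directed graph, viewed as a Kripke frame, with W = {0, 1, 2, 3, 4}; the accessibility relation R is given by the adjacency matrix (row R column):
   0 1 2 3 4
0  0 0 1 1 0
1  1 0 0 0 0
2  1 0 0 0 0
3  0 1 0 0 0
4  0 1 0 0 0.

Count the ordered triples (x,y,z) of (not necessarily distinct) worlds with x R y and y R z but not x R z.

Enumerating: (0,2,0), (0,3,1), (1,0,2), (1,0,3), (2,0,2), (2,0,3), (3,1,0), (4,1,0).

8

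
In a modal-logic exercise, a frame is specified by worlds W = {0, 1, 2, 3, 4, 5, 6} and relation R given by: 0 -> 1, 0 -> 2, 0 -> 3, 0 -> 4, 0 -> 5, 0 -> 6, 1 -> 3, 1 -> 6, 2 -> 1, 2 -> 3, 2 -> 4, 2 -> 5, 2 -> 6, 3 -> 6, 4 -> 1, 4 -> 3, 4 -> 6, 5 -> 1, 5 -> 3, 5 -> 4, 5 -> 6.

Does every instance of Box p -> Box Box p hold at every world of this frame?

Axiom 4 corresponds to the accessibility relation being transitive.
Transitive: yes — every two-step R-path is closed by a direct edge.

Yes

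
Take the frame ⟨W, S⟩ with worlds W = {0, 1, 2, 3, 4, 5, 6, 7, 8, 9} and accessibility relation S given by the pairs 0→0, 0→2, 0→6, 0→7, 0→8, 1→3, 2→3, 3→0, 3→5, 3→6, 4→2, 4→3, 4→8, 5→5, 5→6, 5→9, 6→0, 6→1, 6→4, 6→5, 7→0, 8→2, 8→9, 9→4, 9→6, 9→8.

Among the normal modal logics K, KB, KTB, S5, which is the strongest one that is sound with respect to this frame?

Symmetric (axiom B): no — 0 S 2 but not 2 S 0.
Reflexive (axiom T): no — 1 is not related to itself.
Euclidean (axiom 5): no — 0 S 2 and 0 S 6, but not 2 S 6.
So F validates K; KB would additionally require S to be symmetric. The strongest is K.

K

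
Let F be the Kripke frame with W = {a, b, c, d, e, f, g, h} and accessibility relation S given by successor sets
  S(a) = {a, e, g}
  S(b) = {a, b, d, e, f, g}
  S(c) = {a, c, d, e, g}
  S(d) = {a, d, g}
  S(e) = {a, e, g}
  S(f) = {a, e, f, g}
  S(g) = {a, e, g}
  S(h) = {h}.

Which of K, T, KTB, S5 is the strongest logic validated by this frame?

T

Reflexive (axiom T): yes — every world is S-related to itself.
Symmetric (axiom B): no — b S a but not a S b.
Euclidean (axiom 5): no — b S a and b S d, but not a S d.
So F validates K, T; KTB would additionally require S to be symmetric. The strongest is T.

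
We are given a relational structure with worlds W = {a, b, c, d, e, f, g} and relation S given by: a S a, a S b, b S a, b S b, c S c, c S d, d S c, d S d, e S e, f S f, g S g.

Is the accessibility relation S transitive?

Transitive: yes — every two-step S-path is closed by a direct edge.

Yes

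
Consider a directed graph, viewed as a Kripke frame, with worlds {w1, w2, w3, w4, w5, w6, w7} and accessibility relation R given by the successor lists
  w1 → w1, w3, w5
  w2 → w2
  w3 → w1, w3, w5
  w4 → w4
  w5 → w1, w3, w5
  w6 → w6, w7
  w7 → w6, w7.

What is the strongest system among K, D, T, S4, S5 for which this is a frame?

Serial (axiom D): yes — every world has a successor (e.g. w1 R w1).
Reflexive (axiom T): yes — every world is R-related to itself.
Transitive (axiom 4): yes — every two-step R-path is closed by a direct edge.
Euclidean (axiom 5): yes — any two successors of a common world are R-related.
So F validates K, D, T, S4, S5. The strongest is S5.

S5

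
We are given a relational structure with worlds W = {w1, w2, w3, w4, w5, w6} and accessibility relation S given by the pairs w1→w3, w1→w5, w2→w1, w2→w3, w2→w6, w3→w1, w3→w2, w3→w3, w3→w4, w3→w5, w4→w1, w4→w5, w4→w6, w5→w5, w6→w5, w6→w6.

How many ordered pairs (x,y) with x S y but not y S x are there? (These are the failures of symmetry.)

9

Enumerating: (w1,w5), (w2,w1), (w2,w6), (w3,w4), (w3,w5), (w4,w1), (w4,w5), (w4,w6), (w6,w5).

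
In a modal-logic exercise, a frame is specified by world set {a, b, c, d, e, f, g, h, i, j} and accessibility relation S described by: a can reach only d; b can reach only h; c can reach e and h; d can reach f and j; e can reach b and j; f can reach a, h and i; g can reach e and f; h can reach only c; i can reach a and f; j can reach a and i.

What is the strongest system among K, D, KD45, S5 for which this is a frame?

Serial (axiom D): yes — every world has a successor (e.g. a S d).
Euclidean (axiom 5): no — c S e and c S h, but not e S h.
Transitive (axiom 4): no — a S d and d S f, but not a S f.
Reflexive (axiom T): no — a is not related to itself.
So F validates K, D; KD45 would additionally require S to be Euclidean and transitive. The strongest is D.

D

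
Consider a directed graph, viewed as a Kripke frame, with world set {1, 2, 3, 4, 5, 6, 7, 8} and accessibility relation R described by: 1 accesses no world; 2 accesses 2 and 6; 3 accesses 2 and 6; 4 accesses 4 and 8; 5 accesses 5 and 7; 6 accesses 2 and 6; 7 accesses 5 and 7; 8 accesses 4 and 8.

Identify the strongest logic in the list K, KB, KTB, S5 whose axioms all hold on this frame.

K

Symmetric (axiom B): no — 3 R 2 but not 2 R 3.
Reflexive (axiom T): no — 1 is not related to itself.
Euclidean (axiom 5): yes — any two successors of a common world are R-related.
So F validates K; KB would additionally require R to be symmetric. The strongest is K.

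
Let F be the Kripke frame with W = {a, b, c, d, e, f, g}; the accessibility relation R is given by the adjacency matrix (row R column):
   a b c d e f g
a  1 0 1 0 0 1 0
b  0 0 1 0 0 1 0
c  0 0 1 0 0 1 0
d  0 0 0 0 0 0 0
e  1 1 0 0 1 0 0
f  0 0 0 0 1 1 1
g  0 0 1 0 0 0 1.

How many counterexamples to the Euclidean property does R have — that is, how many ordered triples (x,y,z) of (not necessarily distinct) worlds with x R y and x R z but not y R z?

15

Enumerating: (a,c,a), (a,f,a), (a,f,c), (b,f,c), (c,f,c), (e,a,b), (e,a,e), (e,b,a), (e,b,b), (e,b,e), (f,e,f), (f,e,g), (f,g,e), (f,g,f), (g,c,g).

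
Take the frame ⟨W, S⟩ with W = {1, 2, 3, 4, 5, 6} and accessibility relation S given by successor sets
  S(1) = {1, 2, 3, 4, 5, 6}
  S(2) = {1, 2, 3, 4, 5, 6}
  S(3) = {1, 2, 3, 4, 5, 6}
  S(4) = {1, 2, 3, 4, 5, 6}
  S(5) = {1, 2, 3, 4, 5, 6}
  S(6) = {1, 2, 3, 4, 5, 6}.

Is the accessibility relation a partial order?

No

Reflexive: yes — every world is S-related to itself.
Transitive: yes — every two-step S-path is closed by a direct edge.
Antisymmetric: no — 1 S 2 and 2 S 1 with 1 ≠ 2.
So S is not a partial order.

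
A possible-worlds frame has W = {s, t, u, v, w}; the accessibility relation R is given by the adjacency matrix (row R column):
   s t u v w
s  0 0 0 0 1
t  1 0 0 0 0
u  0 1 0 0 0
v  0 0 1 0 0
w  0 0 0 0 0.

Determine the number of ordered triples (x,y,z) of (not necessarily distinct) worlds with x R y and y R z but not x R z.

Enumerating: (t,s,w), (u,t,s), (v,u,t).

3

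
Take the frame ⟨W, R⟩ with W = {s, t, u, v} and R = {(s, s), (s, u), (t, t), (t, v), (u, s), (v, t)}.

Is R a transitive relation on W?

Transitive: no — u R s and s R u, but not u R u.

No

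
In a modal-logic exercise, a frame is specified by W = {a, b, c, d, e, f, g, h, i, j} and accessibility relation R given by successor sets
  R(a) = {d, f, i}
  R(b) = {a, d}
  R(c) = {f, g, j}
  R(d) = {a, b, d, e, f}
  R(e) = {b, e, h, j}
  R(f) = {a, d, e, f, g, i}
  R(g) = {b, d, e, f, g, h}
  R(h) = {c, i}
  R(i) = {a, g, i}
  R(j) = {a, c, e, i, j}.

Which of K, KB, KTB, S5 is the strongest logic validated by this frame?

Symmetric (axiom B): no — b R a but not a R b.
Reflexive (axiom T): no — a is not related to itself.
Euclidean (axiom 5): no — a R d and a R i, but not d R i.
So F validates K; KB would additionally require R to be symmetric. The strongest is K.

K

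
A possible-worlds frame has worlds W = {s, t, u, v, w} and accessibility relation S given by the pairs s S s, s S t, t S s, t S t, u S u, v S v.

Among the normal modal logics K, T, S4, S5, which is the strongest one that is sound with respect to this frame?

K

Reflexive (axiom T): no — w is not related to itself.
Transitive (axiom 4): yes — every two-step S-path is closed by a direct edge.
Euclidean (axiom 5): yes — any two successors of a common world are S-related.
So F validates K; T would additionally require S to be reflexive. The strongest is K.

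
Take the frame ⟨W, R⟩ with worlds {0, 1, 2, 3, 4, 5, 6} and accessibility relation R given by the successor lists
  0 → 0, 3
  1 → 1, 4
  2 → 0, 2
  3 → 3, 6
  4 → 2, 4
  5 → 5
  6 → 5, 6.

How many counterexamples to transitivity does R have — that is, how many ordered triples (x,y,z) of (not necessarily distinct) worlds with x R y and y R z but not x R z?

5

Enumerating: (0,3,6), (1,4,2), (2,0,3), (3,6,5), (4,2,0).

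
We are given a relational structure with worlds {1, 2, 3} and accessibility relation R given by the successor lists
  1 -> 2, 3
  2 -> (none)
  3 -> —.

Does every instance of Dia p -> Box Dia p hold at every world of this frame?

The schema 5 characterises exactly the Euclidean frames.
Euclidean: no — 1 R 2 and 1 R 3, but not 2 R 3.

No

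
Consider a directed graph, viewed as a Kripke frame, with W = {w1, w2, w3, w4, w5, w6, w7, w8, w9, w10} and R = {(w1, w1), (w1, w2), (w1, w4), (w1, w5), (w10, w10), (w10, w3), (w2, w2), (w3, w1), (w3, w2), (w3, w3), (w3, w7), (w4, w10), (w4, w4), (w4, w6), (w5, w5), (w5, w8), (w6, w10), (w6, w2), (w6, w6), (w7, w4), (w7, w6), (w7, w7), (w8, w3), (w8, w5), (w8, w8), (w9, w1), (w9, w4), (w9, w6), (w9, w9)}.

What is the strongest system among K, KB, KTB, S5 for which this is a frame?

Symmetric (axiom B): no — w1 R w2 but not w2 R w1.
Reflexive (axiom T): yes — every world is R-related to itself.
Euclidean (axiom 5): no — w1 R w2 and w1 R w4, but not w2 R w4.
So F validates K; KB would additionally require R to be symmetric. The strongest is K.

K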